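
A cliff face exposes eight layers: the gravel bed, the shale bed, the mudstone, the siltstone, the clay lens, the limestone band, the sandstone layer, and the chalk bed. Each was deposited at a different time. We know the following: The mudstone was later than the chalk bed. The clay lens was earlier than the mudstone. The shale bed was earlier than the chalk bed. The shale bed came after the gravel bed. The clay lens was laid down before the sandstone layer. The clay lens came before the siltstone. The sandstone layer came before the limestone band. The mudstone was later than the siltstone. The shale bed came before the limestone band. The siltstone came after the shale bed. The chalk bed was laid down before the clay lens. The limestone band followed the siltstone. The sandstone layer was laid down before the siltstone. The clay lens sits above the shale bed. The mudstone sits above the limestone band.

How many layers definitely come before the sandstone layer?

4

Directly stated before the sandstone layer: the clay lens.
The chalk bed reaches the sandstone layer via the chalk bed → the clay lens → the sandstone layer.
The gravel bed reaches the sandstone layer via the gravel bed → the shale bed → the clay lens → the sandstone layer.
The shale bed reaches the sandstone layer via the shale bed → the clay lens → the sandstone layer.
That's the chalk bed, the clay lens, the gravel bed, and the shale bed — 4 in all.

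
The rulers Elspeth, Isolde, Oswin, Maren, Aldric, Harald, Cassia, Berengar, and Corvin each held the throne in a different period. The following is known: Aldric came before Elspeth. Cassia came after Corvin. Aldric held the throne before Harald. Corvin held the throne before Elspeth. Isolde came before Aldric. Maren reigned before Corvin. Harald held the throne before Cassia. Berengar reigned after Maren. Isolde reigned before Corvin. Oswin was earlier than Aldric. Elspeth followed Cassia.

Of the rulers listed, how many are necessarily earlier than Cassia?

Directly stated before Cassia: Corvin and Harald.
Aldric reaches Cassia via Aldric → Harald → Cassia.
Isolde reaches Cassia via Isolde → Corvin → Cassia.
Maren reaches Cassia via Maren → Corvin → Cassia.
Likewise Oswin reaches Cassia by chaining the stated constraints.
No chain forces Berengar (or any of the others) ahead of Cassia.
That's Aldric, Corvin, Harald, Isolde, Maren, and Oswin — 6 in all.

6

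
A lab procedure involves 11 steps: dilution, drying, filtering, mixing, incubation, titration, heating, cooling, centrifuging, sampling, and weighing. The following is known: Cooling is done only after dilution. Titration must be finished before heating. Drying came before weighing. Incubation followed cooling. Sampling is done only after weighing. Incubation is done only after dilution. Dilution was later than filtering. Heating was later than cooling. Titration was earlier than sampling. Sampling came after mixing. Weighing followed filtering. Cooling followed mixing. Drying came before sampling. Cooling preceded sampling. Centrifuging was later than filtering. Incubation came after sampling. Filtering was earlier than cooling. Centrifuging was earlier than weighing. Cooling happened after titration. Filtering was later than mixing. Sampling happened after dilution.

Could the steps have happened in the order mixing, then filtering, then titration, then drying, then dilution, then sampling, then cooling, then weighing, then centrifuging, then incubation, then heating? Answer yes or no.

no

The constraints require weighing before sampling, but in the proposed sequence sampling appears ahead of weighing. That one violation is enough.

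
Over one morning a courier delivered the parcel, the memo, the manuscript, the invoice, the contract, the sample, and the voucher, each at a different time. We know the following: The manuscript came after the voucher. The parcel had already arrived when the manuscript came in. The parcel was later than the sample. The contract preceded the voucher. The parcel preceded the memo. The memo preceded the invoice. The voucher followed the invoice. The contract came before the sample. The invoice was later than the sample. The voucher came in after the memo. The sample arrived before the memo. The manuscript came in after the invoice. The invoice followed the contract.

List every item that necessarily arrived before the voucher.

the contract, the invoice, the memo, the parcel, the sample

Directly stated before the voucher: the contract, the invoice, and the memo.
The parcel reaches the voucher via the parcel → the memo → the voucher.
The sample reaches the voucher via the sample → the memo → the voucher.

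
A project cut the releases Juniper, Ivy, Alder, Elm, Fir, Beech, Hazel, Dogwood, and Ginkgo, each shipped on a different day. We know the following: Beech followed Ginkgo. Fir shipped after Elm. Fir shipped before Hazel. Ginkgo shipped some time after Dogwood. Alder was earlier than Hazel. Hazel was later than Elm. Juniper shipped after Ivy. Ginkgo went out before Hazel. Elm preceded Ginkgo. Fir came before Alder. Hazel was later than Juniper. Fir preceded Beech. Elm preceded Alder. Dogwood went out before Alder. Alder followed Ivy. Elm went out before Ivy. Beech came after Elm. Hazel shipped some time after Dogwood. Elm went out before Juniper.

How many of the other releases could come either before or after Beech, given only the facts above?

4

Forced before Beech: Dogwood, Elm, Fir, and Ginkgo.
That leaves Alder, Hazel, Ivy, and Juniper with no forced order relative to Beech — 4.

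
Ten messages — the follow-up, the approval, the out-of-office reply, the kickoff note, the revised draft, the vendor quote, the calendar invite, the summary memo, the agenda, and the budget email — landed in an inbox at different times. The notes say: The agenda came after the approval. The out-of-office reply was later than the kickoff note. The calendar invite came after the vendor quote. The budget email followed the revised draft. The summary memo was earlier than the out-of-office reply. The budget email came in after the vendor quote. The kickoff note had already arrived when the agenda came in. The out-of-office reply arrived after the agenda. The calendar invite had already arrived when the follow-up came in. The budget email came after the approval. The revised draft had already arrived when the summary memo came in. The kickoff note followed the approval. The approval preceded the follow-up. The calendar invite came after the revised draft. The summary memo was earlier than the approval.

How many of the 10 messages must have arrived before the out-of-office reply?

5

Directly stated before the out-of-office reply: the agenda, the kickoff note, and the summary memo.
The approval reaches the out-of-office reply via the approval → the kickoff note → the out-of-office reply.
The revised draft reaches the out-of-office reply via the revised draft → the summary memo → the out-of-office reply.
No chain forces the calendar invite (or any of the others) ahead of the out-of-office reply.
That's the agenda, the approval, the kickoff note, the revised draft, and the summary memo — 5 in all.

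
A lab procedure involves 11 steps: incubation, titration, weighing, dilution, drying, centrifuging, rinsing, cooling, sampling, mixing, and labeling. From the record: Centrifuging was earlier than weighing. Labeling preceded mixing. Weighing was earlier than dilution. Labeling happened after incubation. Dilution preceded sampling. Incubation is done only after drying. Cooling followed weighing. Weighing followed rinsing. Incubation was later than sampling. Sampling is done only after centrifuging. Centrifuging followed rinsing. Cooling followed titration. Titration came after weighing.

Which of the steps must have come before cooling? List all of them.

centrifuging, rinsing, titration, weighing

Directly stated before cooling: titration and weighing.
Centrifuging reaches cooling via centrifuging → weighing → cooling.
Rinsing reaches cooling via rinsing → weighing → cooling.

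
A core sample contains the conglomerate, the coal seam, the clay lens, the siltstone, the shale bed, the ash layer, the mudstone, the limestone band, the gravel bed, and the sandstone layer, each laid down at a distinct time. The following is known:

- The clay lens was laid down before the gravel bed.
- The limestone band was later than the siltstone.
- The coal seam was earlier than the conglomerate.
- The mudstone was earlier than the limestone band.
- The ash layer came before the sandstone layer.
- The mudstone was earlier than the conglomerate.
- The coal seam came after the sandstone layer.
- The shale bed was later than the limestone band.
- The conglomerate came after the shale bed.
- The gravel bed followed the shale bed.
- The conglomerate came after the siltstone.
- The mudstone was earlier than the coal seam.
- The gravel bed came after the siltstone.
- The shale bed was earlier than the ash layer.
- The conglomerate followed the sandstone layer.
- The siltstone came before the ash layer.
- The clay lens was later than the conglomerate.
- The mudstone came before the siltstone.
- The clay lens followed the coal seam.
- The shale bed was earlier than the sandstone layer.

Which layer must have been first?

the mudstone

The mudstone has a chain of constraints placing it before every other layer, so the mudstone must be first.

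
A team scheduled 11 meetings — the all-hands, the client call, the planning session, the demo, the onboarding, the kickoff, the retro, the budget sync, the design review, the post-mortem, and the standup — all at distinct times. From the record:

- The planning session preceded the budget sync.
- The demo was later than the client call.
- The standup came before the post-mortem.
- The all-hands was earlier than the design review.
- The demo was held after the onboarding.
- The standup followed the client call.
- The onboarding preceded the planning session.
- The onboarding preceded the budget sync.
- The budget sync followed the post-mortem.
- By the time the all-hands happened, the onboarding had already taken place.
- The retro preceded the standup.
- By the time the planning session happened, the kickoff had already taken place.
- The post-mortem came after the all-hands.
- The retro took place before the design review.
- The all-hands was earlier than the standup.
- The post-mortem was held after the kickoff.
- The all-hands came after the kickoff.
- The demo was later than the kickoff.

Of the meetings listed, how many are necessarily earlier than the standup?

Directly stated before the standup: the all-hands, the client call, and the retro.
The kickoff reaches the standup via the kickoff → the all-hands → the standup.
The onboarding reaches the standup via the onboarding → the all-hands → the standup.
No chain forces the budget sync (or any of the others) ahead of the standup.
That's the all-hands, the client call, the kickoff, the onboarding, and the retro — 5 in all.

5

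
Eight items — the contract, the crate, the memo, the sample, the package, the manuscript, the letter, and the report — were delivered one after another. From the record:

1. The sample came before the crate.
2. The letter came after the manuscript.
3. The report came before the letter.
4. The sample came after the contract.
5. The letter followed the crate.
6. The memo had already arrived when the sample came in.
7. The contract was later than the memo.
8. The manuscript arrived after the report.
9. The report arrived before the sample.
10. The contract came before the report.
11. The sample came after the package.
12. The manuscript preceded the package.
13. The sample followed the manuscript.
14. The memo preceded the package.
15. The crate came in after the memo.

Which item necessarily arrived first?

the memo

The memo has a chain of constraints placing it before every other item, so the memo must be first.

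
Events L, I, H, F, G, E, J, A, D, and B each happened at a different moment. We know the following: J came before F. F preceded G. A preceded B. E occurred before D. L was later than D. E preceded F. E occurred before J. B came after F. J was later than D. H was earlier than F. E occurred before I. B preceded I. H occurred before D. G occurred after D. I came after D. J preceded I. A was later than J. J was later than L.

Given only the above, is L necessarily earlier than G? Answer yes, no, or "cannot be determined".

Chain the constraints: L → J → F → G. Each link is directly stated, so L comes before G.

yes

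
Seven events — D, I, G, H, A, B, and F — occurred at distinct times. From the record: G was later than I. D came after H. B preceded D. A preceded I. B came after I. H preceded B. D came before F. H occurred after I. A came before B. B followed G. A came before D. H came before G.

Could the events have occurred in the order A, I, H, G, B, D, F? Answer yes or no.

yes

Check each stated constraint against the proposed order — e.g. A is ahead of B; A is ahead of D. Every pair is in the required order; nothing is violated.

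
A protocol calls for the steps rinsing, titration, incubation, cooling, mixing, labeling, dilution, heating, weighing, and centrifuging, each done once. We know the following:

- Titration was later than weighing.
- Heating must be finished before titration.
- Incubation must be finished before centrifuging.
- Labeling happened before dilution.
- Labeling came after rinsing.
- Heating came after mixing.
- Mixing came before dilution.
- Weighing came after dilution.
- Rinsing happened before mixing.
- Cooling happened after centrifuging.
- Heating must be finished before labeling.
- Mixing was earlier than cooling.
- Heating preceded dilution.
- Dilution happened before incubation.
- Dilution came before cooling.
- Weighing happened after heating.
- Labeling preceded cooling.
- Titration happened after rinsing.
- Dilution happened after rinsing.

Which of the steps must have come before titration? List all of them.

Directly stated before titration: heating, rinsing, and weighing.
Dilution reaches titration via dilution → weighing → titration.
Labeling reaches titration via labeling → dilution → weighing → titration.
Mixing reaches titration via mixing → heating → titration.

dilution, heating, labeling, mixing, rinsing, weighing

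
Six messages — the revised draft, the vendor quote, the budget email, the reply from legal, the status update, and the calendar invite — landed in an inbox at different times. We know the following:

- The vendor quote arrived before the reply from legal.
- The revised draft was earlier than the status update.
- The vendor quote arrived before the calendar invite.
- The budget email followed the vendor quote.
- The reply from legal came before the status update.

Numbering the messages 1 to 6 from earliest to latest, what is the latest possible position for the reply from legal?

The reply from legal must come before the status update — 1 message forced after it.
Everything else can be placed before the reply from legal in some valid order, so the reply from legal can sit as late as position 6 − 1 = 5.

5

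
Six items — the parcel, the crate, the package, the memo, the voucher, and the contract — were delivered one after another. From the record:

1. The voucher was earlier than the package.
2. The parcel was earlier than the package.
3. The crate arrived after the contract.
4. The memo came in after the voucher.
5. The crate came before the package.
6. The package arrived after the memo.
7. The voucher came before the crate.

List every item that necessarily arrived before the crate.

Directly stated before the crate: the contract and the voucher.

the contract, the voucher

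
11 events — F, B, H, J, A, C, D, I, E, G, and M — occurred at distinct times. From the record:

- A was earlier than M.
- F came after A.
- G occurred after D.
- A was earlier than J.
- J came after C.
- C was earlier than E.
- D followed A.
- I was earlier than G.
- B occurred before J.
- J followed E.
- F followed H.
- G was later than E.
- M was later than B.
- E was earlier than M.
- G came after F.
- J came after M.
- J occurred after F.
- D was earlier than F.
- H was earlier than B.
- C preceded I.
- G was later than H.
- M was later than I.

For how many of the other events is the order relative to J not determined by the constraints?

Forced before J: A, B, C, D, E, F, H, I, and M.
That leaves G with no forced order relative to J — 1.

1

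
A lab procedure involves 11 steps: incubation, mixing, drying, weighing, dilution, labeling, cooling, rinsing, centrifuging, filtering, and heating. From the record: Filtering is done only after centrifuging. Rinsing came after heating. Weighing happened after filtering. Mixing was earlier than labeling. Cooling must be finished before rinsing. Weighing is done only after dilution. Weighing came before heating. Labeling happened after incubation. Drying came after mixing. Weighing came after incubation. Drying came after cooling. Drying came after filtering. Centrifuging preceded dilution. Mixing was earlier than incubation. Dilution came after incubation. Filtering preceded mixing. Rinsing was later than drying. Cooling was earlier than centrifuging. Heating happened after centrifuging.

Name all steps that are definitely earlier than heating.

Directly stated before heating: centrifuging and weighing.
Cooling reaches heating via cooling → centrifuging → heating.
Dilution reaches heating via dilution → weighing → heating.
Filtering reaches heating via filtering → weighing → heating.
Likewise incubation and mixing each reach heating by chaining the stated constraints.
No chain forces rinsing (or any of the others) ahead of heating.

centrifuging, cooling, dilution, filtering, incubation, mixing, weighing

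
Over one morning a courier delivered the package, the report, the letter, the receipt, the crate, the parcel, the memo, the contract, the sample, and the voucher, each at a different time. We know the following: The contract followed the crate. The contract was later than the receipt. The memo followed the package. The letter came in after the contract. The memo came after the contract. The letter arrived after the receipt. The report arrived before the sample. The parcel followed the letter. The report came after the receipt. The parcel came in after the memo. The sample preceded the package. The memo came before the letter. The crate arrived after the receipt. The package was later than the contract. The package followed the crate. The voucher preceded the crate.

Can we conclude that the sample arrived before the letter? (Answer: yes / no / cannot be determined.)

Chain the constraints: the sample → the package → the memo → the letter. Each link is directly stated, so the sample comes before the letter.

yes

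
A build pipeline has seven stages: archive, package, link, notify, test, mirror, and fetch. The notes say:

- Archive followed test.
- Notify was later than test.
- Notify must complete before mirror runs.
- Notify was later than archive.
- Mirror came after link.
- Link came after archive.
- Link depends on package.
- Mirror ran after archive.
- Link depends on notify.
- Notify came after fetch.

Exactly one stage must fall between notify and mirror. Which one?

link

Tracing the constraints gives notify → link → mirror, so link sits after notify and before mirror.
No other stage is forced both after notify and before mirror.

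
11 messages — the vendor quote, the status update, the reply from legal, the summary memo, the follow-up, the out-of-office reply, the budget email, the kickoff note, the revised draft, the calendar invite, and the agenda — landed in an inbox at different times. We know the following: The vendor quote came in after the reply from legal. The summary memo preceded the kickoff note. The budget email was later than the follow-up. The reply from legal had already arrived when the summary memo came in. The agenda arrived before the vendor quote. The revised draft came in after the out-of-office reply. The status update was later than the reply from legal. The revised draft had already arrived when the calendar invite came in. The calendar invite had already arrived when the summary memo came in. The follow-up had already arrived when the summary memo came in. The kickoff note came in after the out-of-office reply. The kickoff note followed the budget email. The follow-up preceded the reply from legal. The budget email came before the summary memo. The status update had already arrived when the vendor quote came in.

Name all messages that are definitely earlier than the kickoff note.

the budget email, the calendar invite, the follow-up, the out-of-office reply, the reply from legal, the revised draft, the summary memo

Directly stated before the kickoff note: the budget email, the out-of-office reply, and the summary memo.
The calendar invite reaches the kickoff note via the calendar invite → the summary memo → the kickoff note.
The follow-up reaches the kickoff note via the follow-up → the summary memo → the kickoff note.
The reply from legal reaches the kickoff note via the reply from legal → the summary memo → the kickoff note.
Likewise the revised draft reaches the kickoff note by chaining the stated constraints.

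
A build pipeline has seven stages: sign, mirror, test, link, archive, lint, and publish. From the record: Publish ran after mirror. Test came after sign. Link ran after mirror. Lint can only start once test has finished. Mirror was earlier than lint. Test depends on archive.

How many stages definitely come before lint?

Directly stated before lint: mirror and test.
Archive reaches lint via archive → test → lint.
Sign reaches lint via sign → test → lint.
No chain forces publish (or any of the others) ahead of lint.
That's archive, mirror, sign, and test — 4 in all.

4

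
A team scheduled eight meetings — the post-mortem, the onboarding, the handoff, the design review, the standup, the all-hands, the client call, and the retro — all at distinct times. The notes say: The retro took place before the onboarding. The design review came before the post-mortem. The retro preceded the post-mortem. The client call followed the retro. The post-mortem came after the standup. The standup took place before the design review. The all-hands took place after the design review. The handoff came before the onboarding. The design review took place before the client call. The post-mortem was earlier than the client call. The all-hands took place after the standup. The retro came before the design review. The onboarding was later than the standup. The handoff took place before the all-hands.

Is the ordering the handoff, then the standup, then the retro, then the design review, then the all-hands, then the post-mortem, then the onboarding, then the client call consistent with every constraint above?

yes

Check each stated constraint against the proposed order — e.g. the retro is ahead of the client call; the handoff is ahead of the onboarding. Every pair is in the required order; nothing is violated.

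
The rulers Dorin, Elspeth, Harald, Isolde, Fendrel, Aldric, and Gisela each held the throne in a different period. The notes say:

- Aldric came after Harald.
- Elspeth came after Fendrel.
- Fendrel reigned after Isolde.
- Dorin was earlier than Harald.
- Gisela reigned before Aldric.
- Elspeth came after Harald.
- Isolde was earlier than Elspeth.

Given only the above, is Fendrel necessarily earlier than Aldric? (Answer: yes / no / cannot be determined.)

No chain of stated constraints runs from Fendrel to Aldric, and none runs from Aldric to Fendrel either.
So the relative order of Fendrel and Aldric is not fixed by the given facts.

cannot be determined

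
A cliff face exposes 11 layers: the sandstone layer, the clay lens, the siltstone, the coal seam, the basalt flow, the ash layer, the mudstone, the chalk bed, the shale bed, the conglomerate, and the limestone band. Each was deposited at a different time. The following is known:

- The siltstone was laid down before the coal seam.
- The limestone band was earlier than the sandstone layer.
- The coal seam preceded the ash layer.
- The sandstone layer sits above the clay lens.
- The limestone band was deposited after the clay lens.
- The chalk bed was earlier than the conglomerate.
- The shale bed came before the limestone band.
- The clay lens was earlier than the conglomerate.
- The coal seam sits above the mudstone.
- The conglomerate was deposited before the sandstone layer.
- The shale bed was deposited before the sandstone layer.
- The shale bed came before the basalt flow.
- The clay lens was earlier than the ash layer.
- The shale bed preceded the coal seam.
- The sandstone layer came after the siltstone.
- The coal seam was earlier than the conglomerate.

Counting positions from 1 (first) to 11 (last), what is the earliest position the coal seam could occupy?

The mudstone, the shale bed, and the siltstone must all come before the coal seam — 3 forced predecessors.
Nothing else is forced ahead of the coal seam, so its earliest slot is position 3 + 1 = 4.

4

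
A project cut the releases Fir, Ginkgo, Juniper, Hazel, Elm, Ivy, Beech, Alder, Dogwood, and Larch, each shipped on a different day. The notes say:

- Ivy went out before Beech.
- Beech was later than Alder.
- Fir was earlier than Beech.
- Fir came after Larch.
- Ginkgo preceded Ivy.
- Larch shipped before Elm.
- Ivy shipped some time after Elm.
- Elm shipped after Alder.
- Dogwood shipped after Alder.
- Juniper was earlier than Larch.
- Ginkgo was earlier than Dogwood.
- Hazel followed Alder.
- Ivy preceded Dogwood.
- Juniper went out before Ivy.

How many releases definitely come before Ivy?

Directly stated before Ivy: Elm, Ginkgo, and Juniper.
Alder reaches Ivy via Alder → Elm → Ivy.
Larch reaches Ivy via Larch → Elm → Ivy.
That's Alder, Elm, Ginkgo, Juniper, and Larch — 5 in all.

5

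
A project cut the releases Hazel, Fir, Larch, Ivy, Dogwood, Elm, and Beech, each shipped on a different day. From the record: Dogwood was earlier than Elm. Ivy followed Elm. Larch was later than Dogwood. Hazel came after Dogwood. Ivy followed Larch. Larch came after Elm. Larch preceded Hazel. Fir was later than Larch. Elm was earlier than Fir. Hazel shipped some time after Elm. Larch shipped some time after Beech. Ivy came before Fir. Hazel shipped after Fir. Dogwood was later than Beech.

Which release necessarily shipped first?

Beech has a chain of constraints placing it before every other release, so Beech must be first.

Beech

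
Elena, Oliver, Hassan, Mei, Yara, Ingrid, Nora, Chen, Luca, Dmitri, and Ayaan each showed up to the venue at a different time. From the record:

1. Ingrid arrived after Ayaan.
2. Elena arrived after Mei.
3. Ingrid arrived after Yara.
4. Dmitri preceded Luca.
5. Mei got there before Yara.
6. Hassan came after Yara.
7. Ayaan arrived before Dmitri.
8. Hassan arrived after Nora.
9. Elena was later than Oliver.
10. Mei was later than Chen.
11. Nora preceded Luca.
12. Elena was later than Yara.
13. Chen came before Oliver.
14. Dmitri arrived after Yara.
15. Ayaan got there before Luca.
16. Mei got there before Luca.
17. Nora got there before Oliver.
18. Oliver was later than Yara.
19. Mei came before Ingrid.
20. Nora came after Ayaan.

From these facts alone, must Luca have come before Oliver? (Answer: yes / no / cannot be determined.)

No chain of stated constraints runs from Luca to Oliver, and none runs from Oliver to Luca either.
So the relative order of Luca and Oliver is not fixed by the given facts.

cannot be determined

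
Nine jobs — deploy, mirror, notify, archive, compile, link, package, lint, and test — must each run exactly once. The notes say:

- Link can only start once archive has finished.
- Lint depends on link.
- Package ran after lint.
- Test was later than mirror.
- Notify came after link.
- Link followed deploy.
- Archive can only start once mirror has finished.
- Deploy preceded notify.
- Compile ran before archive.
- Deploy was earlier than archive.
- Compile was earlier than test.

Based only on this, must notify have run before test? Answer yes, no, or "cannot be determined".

cannot be determined

No chain of stated constraints runs from notify to test, and none runs from test to notify either.
So the relative order of notify and test is not fixed by the given facts.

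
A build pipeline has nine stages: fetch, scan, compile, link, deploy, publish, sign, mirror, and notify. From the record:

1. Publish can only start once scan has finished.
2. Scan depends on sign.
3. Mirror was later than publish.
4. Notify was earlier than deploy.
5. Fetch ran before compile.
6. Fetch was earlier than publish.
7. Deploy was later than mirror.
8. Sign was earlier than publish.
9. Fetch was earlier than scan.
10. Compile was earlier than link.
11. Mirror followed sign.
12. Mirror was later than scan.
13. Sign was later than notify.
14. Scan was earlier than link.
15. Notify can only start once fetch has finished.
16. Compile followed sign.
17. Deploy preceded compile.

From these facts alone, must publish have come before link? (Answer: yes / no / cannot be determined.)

yes

Chain the constraints: publish → mirror → deploy → compile → link. Each link is directly stated, so publish comes before link.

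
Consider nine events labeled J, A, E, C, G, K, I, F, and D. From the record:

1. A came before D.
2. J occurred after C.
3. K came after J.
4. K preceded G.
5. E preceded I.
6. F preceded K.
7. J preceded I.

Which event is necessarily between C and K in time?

J

Tracing the constraints gives C → J → K, so J sits after C and before K.
No other event is forced both after C and before K.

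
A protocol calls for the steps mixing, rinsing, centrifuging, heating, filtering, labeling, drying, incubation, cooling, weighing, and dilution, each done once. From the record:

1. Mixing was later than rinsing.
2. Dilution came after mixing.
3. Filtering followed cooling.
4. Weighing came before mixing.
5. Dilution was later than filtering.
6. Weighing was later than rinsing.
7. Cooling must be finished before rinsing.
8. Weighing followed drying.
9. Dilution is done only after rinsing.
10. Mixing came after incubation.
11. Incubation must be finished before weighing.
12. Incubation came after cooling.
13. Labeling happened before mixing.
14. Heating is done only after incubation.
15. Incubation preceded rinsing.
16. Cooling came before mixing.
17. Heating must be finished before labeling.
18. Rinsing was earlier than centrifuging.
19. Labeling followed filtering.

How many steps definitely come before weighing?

4

Directly stated before weighing: drying, incubation, and rinsing.
Cooling reaches weighing via cooling → rinsing → weighing.
That's cooling, drying, incubation, and rinsing — 4 in all.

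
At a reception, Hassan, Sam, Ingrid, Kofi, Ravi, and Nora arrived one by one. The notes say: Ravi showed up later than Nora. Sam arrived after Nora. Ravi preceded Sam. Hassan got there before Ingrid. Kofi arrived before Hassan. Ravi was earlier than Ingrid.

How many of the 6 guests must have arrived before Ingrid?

4

Directly stated before Ingrid: Hassan and Ravi.
Kofi reaches Ingrid via Kofi → Hassan → Ingrid.
Nora reaches Ingrid via Nora → Ravi → Ingrid.
No chain forces Sam ahead of Ingrid.
That's Hassan, Kofi, Nora, and Ravi — 4 in all.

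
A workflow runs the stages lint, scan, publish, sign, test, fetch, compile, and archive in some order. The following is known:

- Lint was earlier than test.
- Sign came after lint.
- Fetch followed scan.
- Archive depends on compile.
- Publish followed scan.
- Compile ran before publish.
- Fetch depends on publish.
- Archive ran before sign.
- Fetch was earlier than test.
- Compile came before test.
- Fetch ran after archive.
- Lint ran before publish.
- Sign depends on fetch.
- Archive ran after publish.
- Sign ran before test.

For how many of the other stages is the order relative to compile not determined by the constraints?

Forced after compile: archive, fetch, publish, sign, and test.
That leaves lint and scan with no forced order relative to compile — 2.

2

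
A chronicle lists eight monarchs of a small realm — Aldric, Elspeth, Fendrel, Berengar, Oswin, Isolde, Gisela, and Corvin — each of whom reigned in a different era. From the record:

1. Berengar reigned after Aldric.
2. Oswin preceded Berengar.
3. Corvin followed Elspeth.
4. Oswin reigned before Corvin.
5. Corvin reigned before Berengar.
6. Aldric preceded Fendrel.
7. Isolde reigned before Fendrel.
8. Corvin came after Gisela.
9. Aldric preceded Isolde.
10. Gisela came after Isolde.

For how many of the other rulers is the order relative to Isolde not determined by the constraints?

2

Forced before Isolde: Aldric; forced after Isolde: Berengar, Corvin, Fendrel, and Gisela.
That leaves Elspeth and Oswin with no forced order relative to Isolde — 2.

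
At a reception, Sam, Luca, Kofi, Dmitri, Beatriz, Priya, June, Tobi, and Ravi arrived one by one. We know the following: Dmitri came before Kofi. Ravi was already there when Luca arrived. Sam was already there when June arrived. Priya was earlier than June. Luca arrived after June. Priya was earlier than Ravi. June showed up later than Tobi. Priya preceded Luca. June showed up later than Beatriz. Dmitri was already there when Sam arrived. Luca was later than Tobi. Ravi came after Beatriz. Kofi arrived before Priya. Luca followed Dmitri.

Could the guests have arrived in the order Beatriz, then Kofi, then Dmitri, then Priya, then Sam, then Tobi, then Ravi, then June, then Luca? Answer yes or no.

no

The constraints require Dmitri before Kofi, but in the proposed sequence Kofi appears ahead of Dmitri. That one violation is enough.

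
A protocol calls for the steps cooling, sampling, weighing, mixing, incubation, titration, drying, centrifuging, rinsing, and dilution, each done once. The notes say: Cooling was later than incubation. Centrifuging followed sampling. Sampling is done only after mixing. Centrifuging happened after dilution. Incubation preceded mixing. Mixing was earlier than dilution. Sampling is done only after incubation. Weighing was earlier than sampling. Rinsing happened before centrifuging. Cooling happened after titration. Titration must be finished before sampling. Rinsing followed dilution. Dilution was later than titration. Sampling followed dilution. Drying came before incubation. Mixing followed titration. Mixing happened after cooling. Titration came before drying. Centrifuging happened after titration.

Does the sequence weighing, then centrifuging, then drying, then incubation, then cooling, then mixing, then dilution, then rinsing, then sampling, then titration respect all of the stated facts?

The constraints require titration before dilution, but in the proposed sequence dilution appears ahead of titration. That one violation is enough.

no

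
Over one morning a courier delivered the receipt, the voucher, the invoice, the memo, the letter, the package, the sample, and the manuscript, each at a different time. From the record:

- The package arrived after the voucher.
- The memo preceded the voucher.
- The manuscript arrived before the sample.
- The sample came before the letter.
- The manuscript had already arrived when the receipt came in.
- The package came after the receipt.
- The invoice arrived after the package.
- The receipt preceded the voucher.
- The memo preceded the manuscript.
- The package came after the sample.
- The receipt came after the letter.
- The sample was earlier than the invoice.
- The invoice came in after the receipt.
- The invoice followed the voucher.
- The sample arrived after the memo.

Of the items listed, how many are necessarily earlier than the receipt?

4

Directly stated before the receipt: the letter and the manuscript.
The memo reaches the receipt via the memo → the manuscript → the receipt.
The sample reaches the receipt via the sample → the letter → the receipt.
That's the letter, the manuscript, the memo, and the sample — 4 in all.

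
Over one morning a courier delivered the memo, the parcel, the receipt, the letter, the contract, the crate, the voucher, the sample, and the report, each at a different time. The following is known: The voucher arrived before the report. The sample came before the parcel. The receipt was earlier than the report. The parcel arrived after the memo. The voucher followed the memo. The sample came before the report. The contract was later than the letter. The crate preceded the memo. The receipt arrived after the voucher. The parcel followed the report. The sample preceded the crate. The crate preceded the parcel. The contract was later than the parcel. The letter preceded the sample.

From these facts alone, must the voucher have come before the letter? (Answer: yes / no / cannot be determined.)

Tracing the constraints gives the letter → the sample → the crate → the memo → the voucher, so the letter must come before the voucher.
That means the voucher cannot be before the letter.

no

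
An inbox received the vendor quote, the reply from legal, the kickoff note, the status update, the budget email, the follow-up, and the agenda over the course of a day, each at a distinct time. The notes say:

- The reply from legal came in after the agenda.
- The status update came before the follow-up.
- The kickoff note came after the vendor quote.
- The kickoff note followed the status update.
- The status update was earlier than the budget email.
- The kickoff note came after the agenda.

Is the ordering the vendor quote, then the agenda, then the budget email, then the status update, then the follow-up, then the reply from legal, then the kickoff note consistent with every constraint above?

no

The constraints require the status update before the budget email, but in the proposed sequence the budget email appears ahead of the status update. That one violation is enough.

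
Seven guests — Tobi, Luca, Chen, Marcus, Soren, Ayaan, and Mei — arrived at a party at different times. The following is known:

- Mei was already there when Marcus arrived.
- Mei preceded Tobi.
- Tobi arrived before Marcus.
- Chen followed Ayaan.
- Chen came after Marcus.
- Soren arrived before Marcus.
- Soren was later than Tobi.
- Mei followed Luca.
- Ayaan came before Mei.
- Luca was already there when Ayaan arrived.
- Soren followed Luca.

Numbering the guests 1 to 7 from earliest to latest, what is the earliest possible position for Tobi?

Ayaan, Luca, and Mei must all come before Tobi — 3 forced predecessors.
Nothing else is forced ahead of Tobi, so their earliest slot is position 3 + 1 = 4.

4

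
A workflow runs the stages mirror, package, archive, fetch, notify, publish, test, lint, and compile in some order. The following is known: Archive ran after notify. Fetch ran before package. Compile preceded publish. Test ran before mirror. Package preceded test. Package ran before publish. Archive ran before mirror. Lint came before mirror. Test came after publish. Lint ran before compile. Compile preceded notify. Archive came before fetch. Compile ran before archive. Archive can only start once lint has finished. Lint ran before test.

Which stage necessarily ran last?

Every other stage has a chain of constraints placing it before mirror, so mirror is last.

mirror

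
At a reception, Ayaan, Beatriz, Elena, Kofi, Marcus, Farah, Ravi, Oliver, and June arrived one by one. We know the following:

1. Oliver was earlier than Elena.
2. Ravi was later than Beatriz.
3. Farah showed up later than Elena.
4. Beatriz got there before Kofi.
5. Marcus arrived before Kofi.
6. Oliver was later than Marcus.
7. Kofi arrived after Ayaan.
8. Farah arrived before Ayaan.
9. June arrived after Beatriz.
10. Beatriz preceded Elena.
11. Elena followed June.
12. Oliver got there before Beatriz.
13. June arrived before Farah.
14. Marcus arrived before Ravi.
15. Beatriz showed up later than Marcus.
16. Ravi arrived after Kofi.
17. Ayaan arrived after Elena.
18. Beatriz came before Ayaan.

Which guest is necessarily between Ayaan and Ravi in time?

Kofi

Tracing the constraints gives Ayaan → Kofi → Ravi, so Kofi sits after Ayaan and before Ravi.
No other guest is forced both after Ayaan and before Ravi.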